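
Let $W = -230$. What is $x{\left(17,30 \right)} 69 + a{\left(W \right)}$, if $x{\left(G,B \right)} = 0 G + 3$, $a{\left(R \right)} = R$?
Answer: $-23$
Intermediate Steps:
$x{\left(G,B \right)} = 3$ ($x{\left(G,B \right)} = 0 + 3 = 3$)
$x{\left(17,30 \right)} 69 + a{\left(W \right)} = 3 \cdot 69 - 230 = 207 - 230 = -23$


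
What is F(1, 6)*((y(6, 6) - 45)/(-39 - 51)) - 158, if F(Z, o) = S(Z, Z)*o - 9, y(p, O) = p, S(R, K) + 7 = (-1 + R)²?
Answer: -1801/10 ≈ -180.10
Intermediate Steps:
S(R, K) = -7 + (-1 + R)²
F(Z, o) = -9 + o*(-7 + (-1 + Z)²) (F(Z, o) = (-7 + (-1 + Z)²)*o - 9 = o*(-7 + (-1 + Z)²) - 9 = -9 + o*(-7 + (-1 + Z)²))
F(1, 6)*((y(6, 6) - 45)/(-39 - 51)) - 158 = (-9 + 6*(-7 + (-1 + 1)²))*((6 - 45)/(-39 - 51)) - 158 = (-9 + 6*(-7 + 0²))*(-39/(-90)) - 158 = (-9 + 6*(-7 + 0))*(-39*(-1/90)) - 158 = (-9 + 6*(-7))*(13/30) - 158 = (-9 - 42)*(13/30) - 158 = -51*13/30 - 158 = -221/10 - 158 = -1801/10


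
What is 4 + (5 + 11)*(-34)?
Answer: -540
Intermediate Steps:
4 + (5 + 11)*(-34) = 4 + 16*(-34) = 4 - 544 = -540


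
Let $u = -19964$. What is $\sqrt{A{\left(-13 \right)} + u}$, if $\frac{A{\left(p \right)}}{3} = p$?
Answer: $i \sqrt{20003} \approx 141.43 i$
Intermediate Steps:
$A{\left(p \right)} = 3 p$
$\sqrt{A{\left(-13 \right)} + u} = \sqrt{3 \left(-13\right) - 19964} = \sqrt{-39 - 19964} = \sqrt{-20003} = i \sqrt{20003}$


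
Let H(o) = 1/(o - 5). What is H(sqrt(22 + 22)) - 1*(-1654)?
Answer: 31431/19 + 2*sqrt(11)/19 ≈ 1654.6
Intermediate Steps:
H(o) = 1/(-5 + o)
H(sqrt(22 + 22)) - 1*(-1654) = 1/(-5 + sqrt(22 + 22)) - 1*(-1654) = 1/(-5 + sqrt(44)) + 1654 = 1/(-5 + 2*sqrt(11)) + 1654 = 1654 + 1/(-5 + 2*sqrt(11))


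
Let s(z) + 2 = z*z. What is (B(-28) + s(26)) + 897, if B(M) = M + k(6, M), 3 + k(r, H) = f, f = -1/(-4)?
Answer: 6161/4 ≈ 1540.3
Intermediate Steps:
f = ¼ (f = -1*(-¼) = ¼ ≈ 0.25000)
k(r, H) = -11/4 (k(r, H) = -3 + ¼ = -11/4)
s(z) = -2 + z² (s(z) = -2 + z*z = -2 + z²)
B(M) = -11/4 + M (B(M) = M - 11/4 = -11/4 + M)
(B(-28) + s(26)) + 897 = ((-11/4 - 28) + (-2 + 26²)) + 897 = (-123/4 + (-2 + 676)) + 897 = (-123/4 + 674) + 897 = 2573/4 + 897 = 6161/4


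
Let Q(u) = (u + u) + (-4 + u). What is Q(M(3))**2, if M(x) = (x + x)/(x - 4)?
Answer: 484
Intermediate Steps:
M(x) = 2*x/(-4 + x) (M(x) = (2*x)/(-4 + x) = 2*x/(-4 + x))
Q(u) = -4 + 3*u (Q(u) = 2*u + (-4 + u) = -4 + 3*u)
Q(M(3))**2 = (-4 + 3*(2*3/(-4 + 3)))**2 = (-4 + 3*(2*3/(-1)))**2 = (-4 + 3*(2*3*(-1)))**2 = (-4 + 3*(-6))**2 = (-4 - 18)**2 = (-22)**2 = 484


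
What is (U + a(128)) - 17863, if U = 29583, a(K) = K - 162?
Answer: 11686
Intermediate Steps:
a(K) = -162 + K
(U + a(128)) - 17863 = (29583 + (-162 + 128)) - 17863 = (29583 - 34) - 17863 = 29549 - 17863 = 11686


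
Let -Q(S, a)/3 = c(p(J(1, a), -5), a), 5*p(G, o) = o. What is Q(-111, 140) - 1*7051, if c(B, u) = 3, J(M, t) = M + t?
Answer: -7060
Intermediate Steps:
p(G, o) = o/5
Q(S, a) = -9 (Q(S, a) = -3*3 = -9)
Q(-111, 140) - 1*7051 = -9 - 1*7051 = -9 - 7051 = -7060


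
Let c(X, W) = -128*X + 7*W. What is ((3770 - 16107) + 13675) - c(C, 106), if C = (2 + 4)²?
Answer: 5204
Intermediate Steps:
C = 36 (C = 6² = 36)
((3770 - 16107) + 13675) - c(C, 106) = ((3770 - 16107) + 13675) - (-128*36 + 7*106) = (-12337 + 13675) - (-4608 + 742) = 1338 - 1*(-3866) = 1338 + 3866 = 5204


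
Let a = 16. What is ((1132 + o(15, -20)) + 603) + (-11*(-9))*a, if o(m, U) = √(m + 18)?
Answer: 3319 + √33 ≈ 3324.7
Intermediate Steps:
o(m, U) = √(18 + m)
((1132 + o(15, -20)) + 603) + (-11*(-9))*a = ((1132 + √(18 + 15)) + 603) - 11*(-9)*16 = ((1132 + √33) + 603) + 99*16 = (1735 + √33) + 1584 = 3319 + √33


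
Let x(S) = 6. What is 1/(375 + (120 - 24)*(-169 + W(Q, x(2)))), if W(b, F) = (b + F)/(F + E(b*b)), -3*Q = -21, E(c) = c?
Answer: -55/870447 ≈ -6.3186e-5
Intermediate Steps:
Q = 7 (Q = -⅓*(-21) = 7)
W(b, F) = (F + b)/(F + b²) (W(b, F) = (b + F)/(F + b*b) = (F + b)/(F + b²))
1/(375 + (120 - 24)*(-169 + W(Q, x(2)))) = 1/(375 + (120 - 24)*(-169 + (6 + 7)/(6 + 7²))) = 1/(375 + 96*(-169 + 13/(6 + 49))) = 1/(375 + 96*(-169 + 13/55)) = 1/(375 + 96*(-9282/55)) = 1/(375 - 891072/55) = 1/(-870447/55) = -55/870447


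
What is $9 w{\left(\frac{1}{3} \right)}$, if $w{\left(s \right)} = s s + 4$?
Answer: $37$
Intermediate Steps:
$w{\left(s \right)} = 4 + s^{2}$ ($w{\left(s \right)} = s^{2} + 4 = 4 + s^{2}$)
$9 w{\left(\frac{1}{3} \right)} = 9 \left(4 + \left(\frac{1}{3}\right)^{2}\right) = 9 \left(4 + \frac{1}{9}\right) = 9 \cdot \frac{37}{9} = 37$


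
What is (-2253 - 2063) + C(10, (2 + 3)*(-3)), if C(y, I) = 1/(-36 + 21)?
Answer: -64741/15 ≈ -4316.1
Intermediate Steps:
C(y, I) = -1/15 (C(y, I) = 1/(-15) = -1/15)
(-2253 - 2063) + C(10, (2 + 3)*(-3)) = (-2253 - 2063) - 1/15 = -4316 - 1/15 = -64741/15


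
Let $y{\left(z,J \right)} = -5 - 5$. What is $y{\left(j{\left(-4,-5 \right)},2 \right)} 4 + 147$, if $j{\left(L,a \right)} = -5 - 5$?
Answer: $107$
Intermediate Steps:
$j{\left(L,a \right)} = -10$ ($j{\left(L,a \right)} = -5 - 5 = -10$)
$y{\left(z,J \right)} = -10$
$y{\left(j{\left(-4,-5 \right)},2 \right)} 4 + 147 = \left(-10\right) 4 + 147 = -40 + 147 = 107$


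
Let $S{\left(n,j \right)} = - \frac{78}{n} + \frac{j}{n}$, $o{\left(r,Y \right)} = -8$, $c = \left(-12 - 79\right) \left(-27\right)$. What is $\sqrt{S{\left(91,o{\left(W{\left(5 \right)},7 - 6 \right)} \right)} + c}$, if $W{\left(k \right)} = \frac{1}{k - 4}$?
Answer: $\frac{\sqrt{20338591}}{91} \approx 49.559$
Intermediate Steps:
$c = 2457$ ($c = \left(-91\right) \left(-27\right) = 2457$)
$W{\left(k \right)} = \frac{1}{-4 + k}$
$\sqrt{S{\left(91,o{\left(W{\left(5 \right)},7 - 6 \right)} \right)} + c} = \sqrt{\frac{-78 - 8}{91} + 2457} = \sqrt{\frac{1}{91} \left(-86\right) + 2457} = \sqrt{- \frac{86}{91} + 2457} = \sqrt{\frac{223501}{91}} = \frac{\sqrt{20338591}}{91}$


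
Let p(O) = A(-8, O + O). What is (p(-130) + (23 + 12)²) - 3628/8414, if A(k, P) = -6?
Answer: 5126519/4207 ≈ 1218.6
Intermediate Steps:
p(O) = -6
(p(-130) + (23 + 12)²) - 3628/8414 = (-6 + (23 + 12)²) - 3628/8414 = (-6 + 35²) - 3628/8414 = (-6 + 1225) - 1*1814/4207 = 1219 - 1814/4207 = 5126519/4207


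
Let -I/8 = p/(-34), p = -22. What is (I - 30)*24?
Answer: -14352/17 ≈ -844.24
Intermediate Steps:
I = -88/17 (I = -(-176)/(-34) = -(-176)*(-1)/34 = -8*11/17 = -88/17 ≈ -5.1765)
(I - 30)*24 = (-88/17 - 30)*24 = -598/17*24 = -14352/17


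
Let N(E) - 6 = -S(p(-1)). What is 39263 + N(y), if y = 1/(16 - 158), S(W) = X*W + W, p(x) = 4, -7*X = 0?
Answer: 39265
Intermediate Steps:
X = 0 (X = -1/7*0 = 0)
S(W) = W (S(W) = 0*W + W = 0 + W = W)
y = -1/142 (y = 1/(-142) = -1/142 ≈ -0.0070423)
N(E) = 2 (N(E) = 6 - 1*4 = 6 - 4 = 2)
39263 + N(y) = 39263 + 2 = 39265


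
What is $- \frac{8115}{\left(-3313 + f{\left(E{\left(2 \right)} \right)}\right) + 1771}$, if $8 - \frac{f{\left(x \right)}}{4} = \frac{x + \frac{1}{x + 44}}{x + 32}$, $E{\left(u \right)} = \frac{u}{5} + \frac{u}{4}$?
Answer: $\frac{1198755915}{223075274} \approx 5.3738$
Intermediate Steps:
$E{\left(u \right)} = \frac{9 u}{20}$ ($E{\left(u \right)} = u \frac{1}{5} + u \frac{1}{4} = \frac{u}{5} + \frac{u}{4} = \frac{9 u}{20}$)
$f{\left(x \right)} = 32 - \frac{4 \left(x + \frac{1}{44 + x}\right)}{32 + x}$ ($f{\left(x \right)} = 32 - 4 \frac{x + \frac{1}{x + 44}}{x + 32} = 32 - 4 \frac{x + \frac{1}{44 + x}}{32 + x} = 32 - \frac{4 \left(x + \frac{1}{44 + x}\right)}{32 + x}$)
$- \frac{8115}{\left(-3313 + f{\left(E{\left(2 \right)} \right)}\right) + 1771} = - \frac{8115}{\left(-3313 + \frac{4 \left(11263 + 7 \left(\frac{9}{20} \cdot 2\right)^{2} + 564 \cdot \frac{9}{20} \cdot 2\right)}{1408 + \left(\frac{9}{20} \cdot 2\right)^{2} + 76 \cdot \frac{9}{20} \cdot 2}\right) + 1771} = - \frac{8115}{\left(-3313 + \frac{4 \left(11263 + 7 \left(\frac{9}{10}\right)^{2} + 564 \cdot \frac{9}{10}\right)}{1408 + \left(\frac{9}{10}\right)^{2} + 76 \cdot \frac{9}{10}}\right) + 1771} = - \frac{8115}{\left(-3313 + \frac{4 \left(11263 + 7 \cdot \frac{81}{100} + \frac{2538}{5}\right)}{1408 + \frac{81}{100} + \frac{342}{5}}\right) + 1771} = - \frac{8115}{\left(-3313 + \frac{4 \left(11263 + \frac{567}{100} + \frac{2538}{5}\right)}{\frac{147721}{100}}\right) + 1771} = - \frac{8115}{\left(-3313 + 4 \cdot \frac{100}{147721} \cdot \frac{1177627}{100}\right) + 1771} = - \frac{8115}{\left(-3313 + \frac{4710508}{147721}\right) + 1771} = - \frac{8115}{- \frac{484689165}{147721} + 1771} = - \frac{8115}{- \frac{223075274}{147721}} = \left(-8115\right) \left(- \frac{147721}{223075274}\right) = \frac{1198755915}{223075274}$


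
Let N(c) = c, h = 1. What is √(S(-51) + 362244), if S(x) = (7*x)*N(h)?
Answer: √361887 ≈ 601.57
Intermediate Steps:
S(x) = 7*x (S(x) = (7*x)*1 = 7*x)
√(S(-51) + 362244) = √(7*(-51) + 362244) = √(-357 + 362244) = √361887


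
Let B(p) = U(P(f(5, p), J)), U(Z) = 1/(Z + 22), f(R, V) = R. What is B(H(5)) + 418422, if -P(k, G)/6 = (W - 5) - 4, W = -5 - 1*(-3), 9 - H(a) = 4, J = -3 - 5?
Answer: 36821137/88 ≈ 4.1842e+5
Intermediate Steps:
J = -8
H(a) = 5 (H(a) = 9 - 1*4 = 9 - 4 = 5)
W = -2 (W = -5 + 3 = -2)
P(k, G) = 66 (P(k, G) = -6*((-2 - 5) - 4) = -6*(-7 - 4) = -6*(-11) = 66)
U(Z) = 1/(22 + Z)
B(p) = 1/88 (B(p) = 1/(22 + 66) = 1/88)
B(H(5)) + 418422 = 1/88 + 418422 = 36821137/88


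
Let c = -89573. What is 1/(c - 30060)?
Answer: -1/119633 ≈ -8.3589e-6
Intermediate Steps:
1/(c - 30060) = 1/(-89573 - 30060) = 1/(-119633) = -1/119633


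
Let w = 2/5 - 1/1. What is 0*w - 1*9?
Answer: -9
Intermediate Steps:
w = -⅗ (w = 2*(⅕) - 1*1 = ⅖ - 1 = -⅗ ≈ -0.60000)
0*w - 1*9 = 0*(-⅗) - 1*9 = 0 - 9 = -9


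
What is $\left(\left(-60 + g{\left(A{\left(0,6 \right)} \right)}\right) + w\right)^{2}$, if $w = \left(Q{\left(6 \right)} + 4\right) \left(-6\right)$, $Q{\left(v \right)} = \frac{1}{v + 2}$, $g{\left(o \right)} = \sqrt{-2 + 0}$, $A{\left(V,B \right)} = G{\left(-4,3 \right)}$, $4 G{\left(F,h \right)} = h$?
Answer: $\frac{114889}{16} - \frac{339 i \sqrt{2}}{2} \approx 7180.6 - 239.71 i$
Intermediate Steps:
$G{\left(F,h \right)} = \frac{h}{4}$
$A{\left(V,B \right)} = \frac{3}{4}$ ($A{\left(V,B \right)} = \frac{1}{4} \cdot 3 = \frac{3}{4}$)
$g{\left(o \right)} = i \sqrt{2}$ ($g{\left(o \right)} = \sqrt{-2} = i \sqrt{2}$)
$Q{\left(v \right)} = \frac{1}{2 + v}$
$w = - \frac{99}{4}$ ($w = \left(\frac{1}{2 + 6} + 4\right) \left(-6\right) = \left(\frac{1}{8} + 4\right) \left(-6\right) = \frac{33}{8} \left(-6\right) = - \frac{99}{4} \approx -24.75$)
$\left(\left(-60 + g{\left(A{\left(0,6 \right)} \right)}\right) + w\right)^{2} = \left(\left(-60 + i \sqrt{2}\right) - \frac{99}{4}\right)^{2} = \left(- \frac{339}{4} + i \sqrt{2}\right)^{2}$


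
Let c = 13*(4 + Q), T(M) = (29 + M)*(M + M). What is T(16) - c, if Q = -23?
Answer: 1687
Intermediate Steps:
T(M) = 2*M*(29 + M) (T(M) = (29 + M)*(2*M) = 2*M*(29 + M))
c = -247 (c = 13*(4 - 23) = 13*(-19) = -247)
T(16) - c = 2*16*(29 + 16) - 1*(-247) = 2*16*45 + 247 = 1440 + 247 = 1687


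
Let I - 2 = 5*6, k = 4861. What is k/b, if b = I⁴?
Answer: 4861/1048576 ≈ 0.0046358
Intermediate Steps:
I = 32 (I = 2 + 5*6 = 2 + 30 = 32)
b = 1048576 (b = 32⁴ = 1048576)
k/b = 4861/1048576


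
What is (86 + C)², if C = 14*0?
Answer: 7396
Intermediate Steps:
C = 0
(86 + C)² = (86 + 0)² = 86² = 7396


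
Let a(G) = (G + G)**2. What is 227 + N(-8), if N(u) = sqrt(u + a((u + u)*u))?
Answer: 227 + 2*sqrt(16382) ≈ 482.98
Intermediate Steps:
a(G) = 4*G**2 (a(G) = (2*G)**2 = 4*G**2)
N(u) = sqrt(u + 16*u**4) (N(u) = sqrt(u + 4*((u + u)*u)**2) = sqrt(u + 4*((2*u)*u)**2) = sqrt(u + 4*(2*u**2)**2) = sqrt(u + 4*(4*u**4)) = sqrt(u + 16*u**4))
227 + N(-8) = 227 + sqrt(-8 + 16*(-8)**4) = 227 + sqrt(-8 + 16*4096) = 227 + sqrt(-8 + 65536) = 227 + sqrt(65528) = 227 + 2*sqrt(16382)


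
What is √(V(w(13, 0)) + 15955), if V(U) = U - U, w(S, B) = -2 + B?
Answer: √15955 ≈ 126.31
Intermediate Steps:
V(U) = 0
√(V(w(13, 0)) + 15955) = √(0 + 15955) = √15955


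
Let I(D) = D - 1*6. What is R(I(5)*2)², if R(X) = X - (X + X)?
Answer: 4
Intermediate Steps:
I(D) = -6 + D (I(D) = D - 6 = -6 + D)
R(X) = -X (R(X) = X - 2*X = -X)
R(I(5)*2)² = (-(-6 + 5)*2)² = (-(-1)*2)² = (-1*(-2))² = 2² = 4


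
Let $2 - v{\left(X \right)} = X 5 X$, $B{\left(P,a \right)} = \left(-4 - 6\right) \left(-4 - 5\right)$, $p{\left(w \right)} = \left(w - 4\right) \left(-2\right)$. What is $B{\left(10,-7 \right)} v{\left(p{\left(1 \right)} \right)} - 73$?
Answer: $-16093$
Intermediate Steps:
$p{\left(w \right)} = 8 - 2 w$ ($p{\left(w \right)} = \left(-4 + w\right) \left(-2\right) = 8 - 2 w$)
$B{\left(P,a \right)} = 90$ ($B{\left(P,a \right)} = \left(-10\right) \left(-9\right) = 90$)
$v{\left(X \right)} = 2 - 5 X^{2}$ ($v{\left(X \right)} = 2 - X 5 X = 2 - 5 X X = 2 - 5 X^{2}$)
$B{\left(10,-7 \right)} v{\left(p{\left(1 \right)} \right)} - 73 = 90 \left(2 - 5 \left(8 - 2\right)^{2}\right) - 73 = 90 \left(2 - 5 \cdot 6^{2}\right) - 73 = 90 \left(2 - 180\right) - 73 = 90 \left(-178\right) - 73 = -16020 - 73 = -16093$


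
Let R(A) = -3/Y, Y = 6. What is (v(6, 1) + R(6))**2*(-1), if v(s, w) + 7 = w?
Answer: -169/4 ≈ -42.250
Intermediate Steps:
R(A) = -1/2 (R(A) = -3/6 = -3*1/6 = -1/2)
v(s, w) = -7 + w
(v(6, 1) + R(6))**2*(-1) = ((-7 + 1) - 1/2)**2*(-1) = (-6 - 1/2)**2*(-1) = (-13/2)**2*(-1) = (169/4)*(-1) = -169/4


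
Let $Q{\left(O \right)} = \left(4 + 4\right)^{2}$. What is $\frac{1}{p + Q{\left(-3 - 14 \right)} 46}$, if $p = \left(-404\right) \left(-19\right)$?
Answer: $\frac{1}{10620} \approx 9.4162 \cdot 10^{-5}$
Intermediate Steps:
$p = 7676$
$Q{\left(O \right)} = 64$ ($Q{\left(O \right)} = 8^{2} = 64$)
$\frac{1}{p + Q{\left(-3 - 14 \right)} 46} = \frac{1}{7676 + 64 \cdot 46} = \frac{1}{7676 + 2944} = \frac{1}{10620}$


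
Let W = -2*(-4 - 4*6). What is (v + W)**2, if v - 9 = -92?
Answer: 729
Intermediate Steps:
v = -83 (v = 9 - 92 = -83)
W = 56 (W = -2*(-4 - 24) = -2*(-28) = 56)
(v + W)**2 = (-83 + 56)**2 = (-27)**2 = 729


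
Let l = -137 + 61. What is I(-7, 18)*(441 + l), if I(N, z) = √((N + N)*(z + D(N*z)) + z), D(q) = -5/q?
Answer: 365*I*√2111/3 ≈ 5590.0*I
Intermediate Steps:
I(N, z) = √(z + 2*N*(z - 5/(N*z))) (I(N, z) = √((N + N)*(z - 5*1/(N*z)) + z) = √((2*N)*(z - 5/(N*z)) + z) = √(2*N*(z - 5/(N*z)) + z) = √(z + 2*N*(z - 5/(N*z))))
l = -76
I(-7, 18)*(441 + l) = √(18 - 10/18 + 2*(-7)*18)*(441 - 76) = √(18 - 10*1/18 - 252)*365 = √(18 - 5/9 - 252)*365 = √(-2111/9)*365 = (I*√2111/3)*365 = 365*I*√2111/3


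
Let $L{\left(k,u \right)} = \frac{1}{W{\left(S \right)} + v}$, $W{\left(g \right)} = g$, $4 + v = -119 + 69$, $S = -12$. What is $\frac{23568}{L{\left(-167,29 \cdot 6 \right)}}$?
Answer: $-1555488$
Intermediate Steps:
$v = -54$ ($v = -4 + \left(-119 + 69\right) = -4 - 50 = -54$)
$L{\left(k,u \right)} = - \frac{1}{66}$ ($L{\left(k,u \right)} = \frac{1}{-12 - 54} = \frac{1}{-66} = - \frac{1}{66}$)
$\frac{23568}{L{\left(-167,29 \cdot 6 \right)}} = \frac{23568}{- \frac{1}{66}} = 23568 \left(-66\right) = -1555488$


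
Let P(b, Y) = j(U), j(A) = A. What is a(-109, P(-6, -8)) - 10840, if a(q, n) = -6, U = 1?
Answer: -10846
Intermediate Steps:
P(b, Y) = 1
a(-109, P(-6, -8)) - 10840 = -6 - 10840 = -10846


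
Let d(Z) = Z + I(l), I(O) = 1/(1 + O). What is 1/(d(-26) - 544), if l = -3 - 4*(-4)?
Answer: -14/7979 ≈ -0.0017546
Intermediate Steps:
l = 13 (l = -3 + 16 = 13)
d(Z) = 1/14 + Z (d(Z) = Z + 1/(1 + 13) = Z + 1/14 = 1/14 + Z)
1/(d(-26) - 544) = 1/((1/14 - 26) - 544) = 1/(-363/14 - 544) = 1/(-7979/14) = -14/7979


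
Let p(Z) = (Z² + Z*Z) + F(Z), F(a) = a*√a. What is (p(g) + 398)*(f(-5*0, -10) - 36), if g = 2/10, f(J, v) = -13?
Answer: -487648/25 - 49*√5/25 ≈ -19510.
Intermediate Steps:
F(a) = a^(3/2)
g = ⅕ (g = 2*(⅒) = ⅕ ≈ 0.20000)
p(Z) = Z^(3/2) + 2*Z² (p(Z) = (Z² + Z*Z) + Z^(3/2) = (Z² + Z²) + Z^(3/2) = 2*Z² + Z^(3/2) = Z^(3/2) + 2*Z²)
(p(g) + 398)*(f(-5*0, -10) - 36) = (((⅕)^(3/2) + 2*(⅕)²) + 398)*(-13 - 36) = ((√5/25 + 2*(1/25)) + 398)*(-49) = ((√5/25 + 2/25) + 398)*(-49) = ((2/25 + √5/25) + 398)*(-49) = (9952/25 + √5/25)*(-49) = -487648/25 - 49*√5/25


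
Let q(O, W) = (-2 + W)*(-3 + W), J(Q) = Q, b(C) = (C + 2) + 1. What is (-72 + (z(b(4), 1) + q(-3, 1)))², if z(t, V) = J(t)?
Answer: 3969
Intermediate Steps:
b(C) = 3 + C (b(C) = (2 + C) + 1 = 3 + C)
z(t, V) = t
q(O, W) = (-3 + W)*(-2 + W)
(-72 + (z(b(4), 1) + q(-3, 1)))² = (-72 + ((3 + 4) + (6 + 1² - 5*1)))² = (-72 + (7 + (6 + 1 - 5)))² = (-72 + (7 + 2))² = (-72 + 9)² = (-63)² = 3969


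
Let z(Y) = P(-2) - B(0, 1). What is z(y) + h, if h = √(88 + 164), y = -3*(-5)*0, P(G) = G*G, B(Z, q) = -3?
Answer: 7 + 6*√7 ≈ 22.875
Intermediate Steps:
P(G) = G²
y = 0 (y = 15*0 = 0)
h = 6*√7 (h = √252 = 6*√7 ≈ 15.875)
z(Y) = 7 (z(Y) = (-2)² - 1*(-3) = 4 + 3 = 7)
z(y) + h = 7 + 6*√7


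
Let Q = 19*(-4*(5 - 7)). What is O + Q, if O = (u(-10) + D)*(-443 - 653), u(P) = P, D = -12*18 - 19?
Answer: 268672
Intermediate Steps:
D = -235 (D = -216 - 19 = -235)
O = 268520 (O = (-10 - 235)*(-443 - 653) = -245*(-1096) = 268520)
Q = 152 (Q = 19*(-4*(-2)) = 19*8 = 152)
O + Q = 268520 + 152 = 268672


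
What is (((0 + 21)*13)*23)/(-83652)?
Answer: -2093/27884 ≈ -0.075061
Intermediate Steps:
(((0 + 21)*13)*23)/(-83652) = ((21*13)*23)*(-1/83652) = (273*23)*(-1/83652) = 6279*(-1/83652) = -2093/27884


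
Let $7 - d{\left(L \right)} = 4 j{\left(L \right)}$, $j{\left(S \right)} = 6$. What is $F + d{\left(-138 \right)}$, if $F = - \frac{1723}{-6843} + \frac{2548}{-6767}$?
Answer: $- \frac{792988300}{46306581} \approx -17.125$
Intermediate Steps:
$d{\left(L \right)} = -17$ ($d{\left(L \right)} = 7 - 4 \cdot 6 = 7 - 24 = -17$)
$F = - \frac{5776423}{46306581}$ ($F = \left(-1723\right) \left(- \frac{1}{6843}\right) + 2548 \left(- \frac{1}{6767}\right) = \frac{1723}{6843} - \frac{2548}{6767} = - \frac{5776423}{46306581} \approx -0.12474$)
$F + d{\left(-138 \right)} = - \frac{5776423}{46306581} - 17 = - \frac{792988300}{46306581}$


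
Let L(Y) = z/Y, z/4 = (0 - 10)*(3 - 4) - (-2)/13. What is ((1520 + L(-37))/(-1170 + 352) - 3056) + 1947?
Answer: -218537757/196729 ≈ -1110.9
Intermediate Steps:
z = 528/13 (z = 4*((0 - 10)*(3 - 4) - (-2)/13) = 4*(-10*(-1) - (-2)/13) = 4*(10 - 1*(-2/13)) = 4*(10 + 2/13) = 4*(132/13) = 528/13 ≈ 40.615)
L(Y) = 528/(13*Y)
((1520 + L(-37))/(-1170 + 352) - 3056) + 1947 = ((1520 + (528/13)/(-37))/(-1170 + 352) - 3056) + 1947 = ((1520 + (528/13)*(-1/37))/(-818) - 3056) + 1947 = ((1520 - 528/481)*(-1/818) - 3056) + 1947 = ((730592/481)*(-1/818) - 3056) + 1947 = (-365296/196729 - 3056) + 1947 = -601569120/196729 + 1947 = -218537757/196729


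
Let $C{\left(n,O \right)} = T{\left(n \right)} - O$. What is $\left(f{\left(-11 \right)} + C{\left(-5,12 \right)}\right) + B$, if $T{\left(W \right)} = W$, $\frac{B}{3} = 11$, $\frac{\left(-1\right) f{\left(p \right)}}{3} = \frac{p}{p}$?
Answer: $13$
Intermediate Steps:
$f{\left(p \right)} = -3$ ($f{\left(p \right)} = - 3 \frac{p}{p} = \left(-3\right) 1 = -3$)
$B = 33$ ($B = 3 \cdot 11 = 33$)
$C{\left(n,O \right)} = n - O$
$\left(f{\left(-11 \right)} + C{\left(-5,12 \right)}\right) + B = \left(-3 - 17\right) + 33 = -20 + 33 = 13$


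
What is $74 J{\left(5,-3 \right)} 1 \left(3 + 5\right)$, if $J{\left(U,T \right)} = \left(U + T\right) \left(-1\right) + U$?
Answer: $1776$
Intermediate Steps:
$J{\left(U,T \right)} = - T$ ($J{\left(U,T \right)} = \left(T + U\right) \left(-1\right) + U = \left(- T - U\right) + U = - T$)
$74 J{\left(5,-3 \right)} 1 \left(3 + 5\right) = 74 \left(\left(-1\right) \left(-3\right)\right) 1 \left(3 + 5\right) = 74 \cdot 3 \cdot 1 \cdot 8 = 222 \cdot 8 = 1776$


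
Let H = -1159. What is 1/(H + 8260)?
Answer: 1/7101 ≈ 0.00014083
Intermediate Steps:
1/(H + 8260) = 1/(-1159 + 8260) = 1/7101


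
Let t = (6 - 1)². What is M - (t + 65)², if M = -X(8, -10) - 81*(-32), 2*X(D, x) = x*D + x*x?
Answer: -5518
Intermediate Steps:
X(D, x) = x²/2 + D*x/2 (X(D, x) = (x*D + x*x)/2 = (D*x + x²)/2 = (x² + D*x)/2 = x²/2 + D*x/2)
t = 25 (t = 5² = 25)
M = 2582 (M = -(-10)*(8 - 10)/2 - 81*(-32) = -(-10)*(-2)/2 + 2592 = -1*10 + 2592 = -10 + 2592 = 2582)
M - (t + 65)² = 2582 - (25 + 65)² = 2582 - 1*90² = 2582 - 1*8100 = 2582 - 8100 = -5518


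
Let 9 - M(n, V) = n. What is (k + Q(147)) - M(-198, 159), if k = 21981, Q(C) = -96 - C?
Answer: 21531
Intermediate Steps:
M(n, V) = 9 - n
(k + Q(147)) - M(-198, 159) = (21981 + (-96 - 1*147)) - (9 - 1*(-198)) = (21981 + (-96 - 147)) - (9 + 198) = (21981 - 243) - 1*207 = 21738 - 207 = 21531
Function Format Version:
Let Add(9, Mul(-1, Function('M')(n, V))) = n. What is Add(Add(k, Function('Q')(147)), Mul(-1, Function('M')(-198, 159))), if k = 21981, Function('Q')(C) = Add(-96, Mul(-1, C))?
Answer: 21531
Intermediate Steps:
Function('M')(n, V) = Add(9, Mul(-1, n))
Add(Add(k, Function('Q')(147)), Mul(-1, Function('M')(-198, 159))) = Add(Add(21981, Add(-96, Mul(-1, 147))), Mul(-1, Add(9, Mul(-1, -198)))) = Add(Add(21981, Add(-96, -147)), Mul(-1, Add(9, 198))) = Add(Add(21981, -243), Mul(-1, 207)) = Add(21738, -207) = 21531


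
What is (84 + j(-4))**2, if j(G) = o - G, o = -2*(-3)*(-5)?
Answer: 3364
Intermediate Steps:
o = -30 (o = 6*(-5) = -30)
j(G) = -30 - G
(84 + j(-4))**2 = (84 + (-30 - 1*(-4)))**2 = (84 + (-30 + 4))**2 = (84 - 26)**2 = 58**2 = 3364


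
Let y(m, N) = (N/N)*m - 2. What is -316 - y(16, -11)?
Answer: -330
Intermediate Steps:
y(m, N) = -2 + m (y(m, N) = 1*m - 2 = m - 2 = -2 + m)
-316 - y(16, -11) = -316 - (-2 + 16) = -316 - 1*14 = -316 - 14 = -330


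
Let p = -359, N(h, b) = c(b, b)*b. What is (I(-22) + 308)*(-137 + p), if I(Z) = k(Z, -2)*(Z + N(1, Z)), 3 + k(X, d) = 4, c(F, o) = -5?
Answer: -196416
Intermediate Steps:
k(X, d) = 1 (k(X, d) = -3 + 4 = 1)
N(h, b) = -5*b
I(Z) = -4*Z (I(Z) = 1*(Z - 5*Z) = 1*(-4*Z) = -4*Z)
(I(-22) + 308)*(-137 + p) = (-4*(-22) + 308)*(-137 - 359) = (88 + 308)*(-496) = 396*(-496) = -196416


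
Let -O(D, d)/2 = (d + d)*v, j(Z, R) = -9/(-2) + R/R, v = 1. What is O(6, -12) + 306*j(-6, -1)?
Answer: 1731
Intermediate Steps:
j(Z, R) = 11/2 (j(Z, R) = -9*(-½) + 1 = 9/2 + 1 = 11/2)
O(D, d) = -4*d (O(D, d) = -2*(d + d) = -2*2*d = -4*d)
O(6, -12) + 306*j(-6, -1) = -4*(-12) + 306*(11/2) = 48 + 1683 = 1731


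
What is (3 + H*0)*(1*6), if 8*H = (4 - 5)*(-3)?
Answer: 18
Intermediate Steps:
H = 3/8 (H = ((4 - 5)*(-3))/8 = (-1*(-3))/8 = (⅛)*3 = 3/8 ≈ 0.37500)
(3 + H*0)*(1*6) = (3 + (3/8)*0)*(1*6) = (3 + 0)*6 = 3*6 = 18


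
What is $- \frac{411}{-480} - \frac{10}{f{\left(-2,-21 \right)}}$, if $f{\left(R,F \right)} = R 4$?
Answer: $\frac{337}{160} \approx 2.1063$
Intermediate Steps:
$f{\left(R,F \right)} = 4 R$
$- \frac{411}{-480} - \frac{10}{f{\left(-2,-21 \right)}} = - \frac{411}{-480} - \frac{10}{4 \left(-2\right)} = \left(-411\right) \left(- \frac{1}{480}\right) - \frac{10}{-8} = \frac{137}{160} - - \frac{5}{4} = \frac{137}{160} + \frac{5}{4} = \frac{337}{160}$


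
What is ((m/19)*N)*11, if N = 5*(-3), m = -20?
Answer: 3300/19 ≈ 173.68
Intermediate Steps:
N = -15
((m/19)*N)*11 = (-20/19*(-15))*11 = (-20*1/19*(-15))*11 = -20/19*(-15)*11 = (300/19)*11 = 3300/19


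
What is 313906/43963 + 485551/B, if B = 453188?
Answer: 163604710941/19923504044 ≈ 8.2116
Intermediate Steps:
313906/43963 + 485551/B = 313906/43963 + 485551/453188 = 163604710941/19923504044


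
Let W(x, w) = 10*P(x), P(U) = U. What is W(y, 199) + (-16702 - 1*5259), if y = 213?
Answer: -19831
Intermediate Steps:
W(x, w) = 10*x
W(y, 199) + (-16702 - 1*5259) = 10*213 + (-16702 - 1*5259) = 2130 + (-16702 - 5259) = 2130 - 21961 = -19831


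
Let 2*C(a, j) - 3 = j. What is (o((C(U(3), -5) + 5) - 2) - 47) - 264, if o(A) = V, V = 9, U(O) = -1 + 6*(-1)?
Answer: -302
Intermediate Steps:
U(O) = -7 (U(O) = -1 - 6 = -7)
C(a, j) = 3/2 + j/2
o(A) = 9
(o((C(U(3), -5) + 5) - 2) - 47) - 264 = (9 - 47) - 264 = -38 - 264 = -302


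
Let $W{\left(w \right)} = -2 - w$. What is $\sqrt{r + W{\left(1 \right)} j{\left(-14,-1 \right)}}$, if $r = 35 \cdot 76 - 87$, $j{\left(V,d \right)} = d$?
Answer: $4 \sqrt{161} \approx 50.754$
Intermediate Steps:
$r = 2573$ ($r = 2660 - 87 = 2573$)
$\sqrt{r + W{\left(1 \right)} j{\left(-14,-1 \right)}} = \sqrt{2573 + \left(-2 - 1\right) \left(-1\right)} = \sqrt{2573 - -3} = \sqrt{2573 + 3} = \sqrt{2576} = 4 \sqrt{161}$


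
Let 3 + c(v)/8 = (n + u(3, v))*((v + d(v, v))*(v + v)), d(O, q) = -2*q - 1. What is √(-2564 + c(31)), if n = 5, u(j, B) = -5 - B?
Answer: 2*√122361 ≈ 699.60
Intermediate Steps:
d(O, q) = -1 - 2*q
c(v) = -24 - 16*v²*(-1 - v) (c(v) = -24 + 8*((5 + (-5 - v))*((v + (-1 - 2*v))*(v + v))) = -24 + 8*((-v)*((-1 - v)*(2*v))) = -24 + 8*((-v)*(2*v*(-1 - v))) = -24 + 8*(-2*v²*(-1 - v)) = -24 - 16*v²*(-1 - v))
√(-2564 + c(31)) = √(-2564 + (-24 + 16*31² + 16*31³)) = √(-2564 + (-24 + 16*961 + 16*29791)) = √(-2564 + (-24 + 15376 + 476656)) = √(-2564 + 492008) = √489444 = 2*√122361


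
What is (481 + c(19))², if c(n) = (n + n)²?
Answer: 3705625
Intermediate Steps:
c(n) = 4*n² (c(n) = (2*n)² = 4*n²)
(481 + c(19))² = (481 + 4*19²)² = (481 + 4*361)² = (481 + 1444)² = 1925² = 3705625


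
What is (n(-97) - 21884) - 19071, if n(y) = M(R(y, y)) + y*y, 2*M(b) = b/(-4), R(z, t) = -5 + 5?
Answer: -31546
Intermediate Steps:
R(z, t) = 0
M(b) = -b/8 (M(b) = (b/(-4))/2 = (b*(-¼))/2 = (-b/4)/2 = -b/8)
n(y) = y² (n(y) = -⅛*0 + y*y = 0 + y² = y²)
(n(-97) - 21884) - 19071 = ((-97)² - 21884) - 19071 = (9409 - 21884) - 19071 = -12475 - 19071 = -31546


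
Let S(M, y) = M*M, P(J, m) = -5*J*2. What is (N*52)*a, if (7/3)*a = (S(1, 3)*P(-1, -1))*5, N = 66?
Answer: 514800/7 ≈ 73543.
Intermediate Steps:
P(J, m) = -10*J
S(M, y) = M²
a = 150/7 (a = 3*((1²*(-10*(-1)))*5)/7 = 3*((1*10)*5)/7 = 3*(10*5)/7 = (3/7)*50 = 150/7 ≈ 21.429)
(N*52)*a = (66*52)*(150/7) = 3432*(150/7) = 514800/7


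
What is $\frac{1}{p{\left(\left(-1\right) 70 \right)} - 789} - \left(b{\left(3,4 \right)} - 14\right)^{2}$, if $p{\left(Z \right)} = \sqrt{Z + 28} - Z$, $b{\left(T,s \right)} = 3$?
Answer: $- \frac{62558082}{517003} - \frac{i \sqrt{42}}{517003} \approx -121.0 - 1.2535 \cdot 10^{-5} i$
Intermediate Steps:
$p{\left(Z \right)} = \sqrt{28 + Z} - Z$
$\frac{1}{p{\left(\left(-1\right) 70 \right)} - 789} - \left(b{\left(3,4 \right)} - 14\right)^{2} = \frac{1}{\left(\sqrt{28 - 70} - \left(-1\right) 70\right) - 789} - \left(3 - 14\right)^{2} = \frac{1}{\left(\sqrt{28 - 70} - -70\right) - 789} - \left(-11\right)^{2} = \frac{1}{\left(\sqrt{-42} + 70\right) - 789} - 121 = \frac{1}{\left(i \sqrt{42} + 70\right) - 789} - 121 = \frac{1}{\left(70 + i \sqrt{42}\right) - 789} - 121 = \frac{1}{-719 + i \sqrt{42}} - 121 = -121 + \frac{1}{-719 + i \sqrt{42}}$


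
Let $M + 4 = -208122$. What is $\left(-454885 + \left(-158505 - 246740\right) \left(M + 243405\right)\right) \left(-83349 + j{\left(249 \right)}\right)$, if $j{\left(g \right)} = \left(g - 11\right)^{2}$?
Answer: $381803874974200$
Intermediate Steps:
$M = -208126$ ($M = -4 - 208122 = -208126$)
$j{\left(g \right)} = \left(-11 + g\right)^{2}$
$\left(-454885 + \left(-158505 - 246740\right) \left(M + 243405\right)\right) \left(-83349 + j{\left(249 \right)}\right) = \left(-454885 + \left(-158505 - 246740\right) \left(-208126 + 243405\right)\right) \left(-83349 + \left(-11 + 249\right)^{2}\right) = \left(-454885 - 14296638355\right) \left(-83349 + 238^{2}\right) = \left(-454885 - 14296638355\right) \left(-83349 + 56644\right) = \left(-14297093240\right) \left(-26705\right) = 381803874974200$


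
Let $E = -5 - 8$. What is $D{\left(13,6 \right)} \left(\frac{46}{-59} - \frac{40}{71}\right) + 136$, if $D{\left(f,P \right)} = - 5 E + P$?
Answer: $\frac{2398}{59} \approx 40.644$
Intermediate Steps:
$E = -13$ ($E = -5 - 8 = -13$)
$D{\left(f,P \right)} = 65 + P$ ($D{\left(f,P \right)} = \left(-5\right) \left(-13\right) + P = 65 + P$)
$D{\left(13,6 \right)} \left(\frac{46}{-59} - \frac{40}{71}\right) + 136 = \left(65 + 6\right) \left(\frac{46}{-59} - \frac{40}{71}\right) + 136 = 71 \left(46 \left(- \frac{1}{59}\right) - \frac{40}{71}\right) + 136 = 71 \left(- \frac{46}{59} - \frac{40}{71}\right) + 136 = 71 \left(- \frac{5626}{4189}\right) + 136 = - \frac{5626}{59} + 136 = \frac{2398}{59}$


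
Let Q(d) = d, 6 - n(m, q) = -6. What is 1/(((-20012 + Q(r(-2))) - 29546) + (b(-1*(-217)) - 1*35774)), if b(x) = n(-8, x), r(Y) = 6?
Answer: -1/85314 ≈ -1.1721e-5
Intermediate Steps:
n(m, q) = 12 (n(m, q) = 6 - 1*(-6) = 6 + 6 = 12)
b(x) = 12
1/(((-20012 + Q(r(-2))) - 29546) + (b(-1*(-217)) - 1*35774)) = 1/(((-20012 + 6) - 29546) + (12 - 1*35774)) = 1/((-20006 - 29546) + (12 - 35774)) = 1/(-49552 - 35762) = 1/(-85314) = -1/85314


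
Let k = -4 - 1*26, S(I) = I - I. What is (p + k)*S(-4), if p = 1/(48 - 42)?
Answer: 0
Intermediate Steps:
S(I) = 0
k = -30 (k = -4 - 26 = -30)
p = ⅙ (p = 1/6 = ⅙ ≈ 0.16667)
(p + k)*S(-4) = (⅙ - 30)*0 = -179/6*0 = 0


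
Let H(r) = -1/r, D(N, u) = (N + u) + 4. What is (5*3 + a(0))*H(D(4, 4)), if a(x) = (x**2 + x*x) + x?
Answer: -5/4 ≈ -1.2500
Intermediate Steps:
D(N, u) = 4 + N + u
a(x) = x + 2*x**2 (a(x) = (x**2 + x**2) + x = 2*x**2 + x = x + 2*x**2)
(5*3 + a(0))*H(D(4, 4)) = (5*3 + 0*(1 + 2*0))*(-1/(4 + 4 + 4)) = (15 + 0*(1 + 0))*(-1/12) = (15 + 0*1)*(-1*1/12) = (15 + 0)*(-1/12) = 15*(-1/12) = -5/4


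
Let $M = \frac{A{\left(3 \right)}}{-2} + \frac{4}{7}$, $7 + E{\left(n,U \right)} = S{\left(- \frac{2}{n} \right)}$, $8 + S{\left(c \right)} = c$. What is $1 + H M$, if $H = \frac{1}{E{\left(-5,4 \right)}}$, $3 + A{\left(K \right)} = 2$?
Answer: $\frac{947}{1022} \approx 0.92661$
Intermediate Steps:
$S{\left(c \right)} = -8 + c$
$E{\left(n,U \right)} = -15 - \frac{2}{n}$ ($E{\left(n,U \right)} = -7 - \left(8 + \frac{2}{n}\right) = -15 - \frac{2}{n}$)
$A{\left(K \right)} = -1$ ($A{\left(K \right)} = -3 + 2 = -1$)
$H = - \frac{5}{73}$ ($H = \frac{1}{-15 - \frac{2}{-5}} = \frac{1}{-15 - - \frac{2}{5}} = \frac{1}{-15 + \frac{2}{5}} = \frac{1}{- \frac{73}{5}} = - \frac{5}{73} \approx -0.068493$)
$M = \frac{15}{14}$ ($M = - \frac{1}{-2} + \frac{4}{7} = \left(-1\right) \left(- \frac{1}{2}\right) + 4 \cdot \frac{1}{7} = \frac{1}{2} + \frac{4}{7} = \frac{15}{14} \approx 1.0714$)
$1 + H M = 1 - \frac{75}{1022} = \frac{947}{1022}$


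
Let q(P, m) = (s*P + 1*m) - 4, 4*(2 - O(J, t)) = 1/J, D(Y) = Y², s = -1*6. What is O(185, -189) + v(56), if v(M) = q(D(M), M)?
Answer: -13883881/740 ≈ -18762.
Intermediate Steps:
s = -6
O(J, t) = 2 - 1/(4*J)
q(P, m) = -4 + m - 6*P (q(P, m) = (-6*P + 1*m) - 4 = (-6*P + m) - 4 = (m - 6*P) - 4 = -4 + m - 6*P)
v(M) = -4 + M - 6*M²
O(185, -189) + v(56) = (2 - ¼/185) + (-4 + 56 - 6*56²) = (2 - ¼*1/185) + (-4 + 56 - 6*3136) = (2 - 1/740) + (-4 + 56 - 18816) = 1479/740 - 18764 = -13883881/740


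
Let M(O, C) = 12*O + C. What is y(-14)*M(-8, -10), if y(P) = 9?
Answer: -954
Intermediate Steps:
M(O, C) = C + 12*O
y(-14)*M(-8, -10) = 9*(-10 + 12*(-8)) = 9*(-10 - 96) = 9*(-106) = -954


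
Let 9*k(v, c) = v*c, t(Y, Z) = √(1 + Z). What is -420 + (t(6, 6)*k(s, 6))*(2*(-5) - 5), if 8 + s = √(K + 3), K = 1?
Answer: -420 + 60*√7 ≈ -261.25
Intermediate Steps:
s = -6 (s = -8 + √(1 + 3) = -8 + √4 = -8 + 2 = -6)
k(v, c) = c*v/9 (k(v, c) = (v*c)/9 = (c*v)/9 = c*v/9)
-420 + (t(6, 6)*k(s, 6))*(2*(-5) - 5) = -420 + (√(1 + 6)*((⅑)*6*(-6)))*(2*(-5) - 5) = -420 + (√7*(-4))*(-10 - 5) = -420 - 4*√7*(-15) = -420 + 60*√7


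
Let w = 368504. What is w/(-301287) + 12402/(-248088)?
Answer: -15859663621/12457614876 ≈ -1.2731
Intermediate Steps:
w/(-301287) + 12402/(-248088) = 368504/(-301287) + 12402/(-248088) = 368504*(-1/301287) + 12402*(-1/248088) = -368504/301287 - 2067/41348 = -15859663621/12457614876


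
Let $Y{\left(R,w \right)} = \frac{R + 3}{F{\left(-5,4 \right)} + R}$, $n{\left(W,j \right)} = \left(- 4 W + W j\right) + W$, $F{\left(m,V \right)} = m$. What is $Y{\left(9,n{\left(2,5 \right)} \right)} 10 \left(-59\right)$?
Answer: $-1770$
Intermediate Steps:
$n{\left(W,j \right)} = - 3 W + W j$
$Y{\left(R,w \right)} = \frac{3 + R}{-5 + R}$ ($Y{\left(R,w \right)} = \frac{R + 3}{-5 + R} = \frac{3 + R}{-5 + R}$)
$Y{\left(9,n{\left(2,5 \right)} \right)} 10 \left(-59\right) = \frac{3 + 9}{-5 + 9} \cdot 10 \left(-59\right) = \frac{1}{4} \cdot 12 \cdot 10 \left(-59\right) = 3 \cdot 10 \left(-59\right) = 30 \left(-59\right) = -1770$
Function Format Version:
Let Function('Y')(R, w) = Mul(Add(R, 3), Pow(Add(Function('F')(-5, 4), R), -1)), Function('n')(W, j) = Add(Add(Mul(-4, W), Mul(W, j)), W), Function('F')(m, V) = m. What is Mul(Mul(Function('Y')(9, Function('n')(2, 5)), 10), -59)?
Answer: -1770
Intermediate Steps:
Function('n')(W, j) = Add(Mul(-3, W), Mul(W, j))
Function('Y')(R, w) = Mul(Pow(Add(-5, R), -1), Add(3, R)) (Function('Y')(R, w) = Mul(Add(R, 3), Pow(Add(-5, R), -1)) = Mul(Add(3, R), Pow(Add(-5, R), -1)) = Mul(Pow(Add(-5, R), -1), Add(3, R)))
Mul(Mul(Function('Y')(9, Function('n')(2, 5)), 10), -59) = Mul(Mul(Mul(Pow(Add(-5, 9), -1), Add(3, 9)), 10), -59) = Mul(Mul(Mul(Pow(4, -1), 12), 10), -59) = Mul(Mul(Mul(Rational(1, 4), 12), 10), -59) = Mul(Mul(3, 10), -59) = Mul(30, -59) = -1770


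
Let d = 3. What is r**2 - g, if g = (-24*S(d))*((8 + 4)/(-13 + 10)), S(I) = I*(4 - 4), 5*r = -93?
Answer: 8649/25 ≈ 345.96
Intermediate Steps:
r = -93/5 (r = (1/5)*(-93) = -93/5 ≈ -18.600)
S(I) = 0 (S(I) = I*0 = 0)
g = 0 (g = (-24*0)*((8 + 4)/(-13 + 10)) = 0*(12/(-3)) = 0*(12*(-1/3)) = 0*(-4) = 0)
r**2 - g = (-93/5)**2 - 1*0 = 8649/25 + 0 = 8649/25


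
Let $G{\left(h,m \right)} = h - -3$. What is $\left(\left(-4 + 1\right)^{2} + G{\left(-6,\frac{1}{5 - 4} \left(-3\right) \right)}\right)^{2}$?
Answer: $36$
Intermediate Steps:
$G{\left(h,m \right)} = 3 + h$ ($G{\left(h,m \right)} = h + 3 = 3 + h$)
$\left(\left(-4 + 1\right)^{2} + G{\left(-6,\frac{1}{5 - 4} \left(-3\right) \right)}\right)^{2} = \left(\left(-4 + 1\right)^{2} + \left(3 - 6\right)\right)^{2} = \left(\left(-3\right)^{2} - 3\right)^{2} = \left(9 - 3\right)^{2} = 6^{2} = 36$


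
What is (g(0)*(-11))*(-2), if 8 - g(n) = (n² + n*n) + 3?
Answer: 110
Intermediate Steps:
g(n) = 5 - 2*n² (g(n) = 8 - ((n² + n*n) + 3) = 8 - ((n² + n²) + 3) = 8 - (2*n² + 3) = 8 - (3 + 2*n²) = 8 + (-3 - 2*n²) = 5 - 2*n²)
(g(0)*(-11))*(-2) = ((5 - 2*0²)*(-11))*(-2) = ((5 - 2*0)*(-11))*(-2) = ((5 + 0)*(-11))*(-2) = (5*(-11))*(-2) = -55*(-2) = 110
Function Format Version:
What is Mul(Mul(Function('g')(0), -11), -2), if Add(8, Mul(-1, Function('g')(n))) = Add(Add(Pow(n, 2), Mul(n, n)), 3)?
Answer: 110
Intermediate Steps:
Function('g')(n) = Add(5, Mul(-2, Pow(n, 2))) (Function('g')(n) = Add(8, Mul(-1, Add(Add(Pow(n, 2), Mul(n, n)), 3))) = Add(8, Mul(-1, Add(Add(Pow(n, 2), Pow(n, 2)), 3))) = Add(8, Mul(-1, Add(Mul(2, Pow(n, 2)), 3))) = Add(8, Mul(-1, Add(3, Mul(2, Pow(n, 2))))) = Add(8, Add(-3, Mul(-2, Pow(n, 2)))) = Add(5, Mul(-2, Pow(n, 2))))
Mul(Mul(Function('g')(0), -11), -2) = Mul(Mul(Add(5, Mul(-2, Pow(0, 2))), -11), -2) = Mul(Mul(Add(5, Mul(-2, 0)), -11), -2) = Mul(Mul(Add(5, 0), -11), -2) = Mul(Mul(5, -11), -2) = Mul(-55, -2) = 110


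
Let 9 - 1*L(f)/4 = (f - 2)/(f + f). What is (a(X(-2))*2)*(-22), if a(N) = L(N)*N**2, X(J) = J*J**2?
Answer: -94336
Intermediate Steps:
X(J) = J**3
L(f) = 36 - 2*(-2 + f)/f (L(f) = 36 - 4*(f - 2)/(f + f) = 36 - 4*(-2 + f)/(2*f) = 36 - 4*(-2 + f)*1/(2*f) = 36 - 2*(-2 + f)/f)
a(N) = N**2*(34 + 4/N) (a(N) = (34 + 4/N)*N**2 = N**2*(34 + 4/N))
(a(X(-2))*2)*(-22) = ((2*(-2)**3*(2 + 17*(-2)**3))*2)*(-22) = ((2*(-8)*(2 + 17*(-8)))*2)*(-22) = ((2*(-8)*(2 - 136))*2)*(-22) = ((2*(-8)*(-134))*2)*(-22) = (2144*2)*(-22) = 4288*(-22) = -94336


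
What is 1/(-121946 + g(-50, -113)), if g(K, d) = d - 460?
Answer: -1/122519 ≈ -8.1620e-6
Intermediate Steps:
g(K, d) = -460 + d
1/(-121946 + g(-50, -113)) = 1/(-121946 + (-460 - 113)) = 1/(-121946 - 573) = 1/(-122519) = -1/122519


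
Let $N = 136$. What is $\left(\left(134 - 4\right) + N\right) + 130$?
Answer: $396$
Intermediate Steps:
$\left(\left(134 - 4\right) + N\right) + 130 = \left(\left(134 - 4\right) + 136\right) + 130 = \left(130 + 136\right) + 130 = 266 + 130 = 396$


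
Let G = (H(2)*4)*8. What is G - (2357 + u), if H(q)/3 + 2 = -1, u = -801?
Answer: -1844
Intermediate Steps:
H(q) = -9 (H(q) = -6 + 3*(-1) = -6 - 3 = -9)
G = -288 (G = -9*4*8 = -36*8 = -288)
G - (2357 + u) = -288 - (2357 - 801) = -288 - 1*1556 = -288 - 1556 = -1844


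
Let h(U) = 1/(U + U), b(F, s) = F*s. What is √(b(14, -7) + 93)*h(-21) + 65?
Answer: 65 - I*√5/42 ≈ 65.0 - 0.05324*I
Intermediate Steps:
h(U) = 1/(2*U)
√(b(14, -7) + 93)*h(-21) + 65 = √(14*(-7) + 93)*((½)/(-21)) + 65 = √(-98 + 93)*((½)*(-1/21)) + 65 = √(-5)*(-1/42) + 65 = (I*√5)*(-1/42) + 65 = -I*√5/42 + 65 = 65 - I*√5/42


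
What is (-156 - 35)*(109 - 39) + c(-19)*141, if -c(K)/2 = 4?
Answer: -14498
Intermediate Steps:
c(K) = -8 (c(K) = -2*4 = -8)
(-156 - 35)*(109 - 39) + c(-19)*141 = (-156 - 35)*(109 - 39) - 8*141 = -191*70 - 1128 = -13370 - 1128 = -14498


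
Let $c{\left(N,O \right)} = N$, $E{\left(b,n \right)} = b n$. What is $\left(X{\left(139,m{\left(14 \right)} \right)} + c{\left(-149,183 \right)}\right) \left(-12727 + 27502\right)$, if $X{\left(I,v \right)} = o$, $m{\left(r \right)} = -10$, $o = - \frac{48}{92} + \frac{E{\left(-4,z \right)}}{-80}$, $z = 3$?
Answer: $- \frac{203041005}{92} \approx -2.207 \cdot 10^{6}$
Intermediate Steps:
$o = - \frac{171}{460}$ ($o = - \frac{48}{92} + \frac{\left(-4\right) 3}{-80} = \left(-48\right) \frac{1}{92} - - \frac{3}{20} = - \frac{12}{23} + \frac{3}{20} = - \frac{171}{460} \approx -0.37174$)
$X{\left(I,v \right)} = - \frac{171}{460}$
$\left(X{\left(139,m{\left(14 \right)} \right)} + c{\left(-149,183 \right)}\right) \left(-12727 + 27502\right) = \left(- \frac{171}{460} - 149\right) \left(-12727 + 27502\right) = \left(- \frac{68711}{460}\right) 14775 = - \frac{203041005}{92}$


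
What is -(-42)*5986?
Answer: 251412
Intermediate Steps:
-(-42)*5986 = -1*(-251412) = 251412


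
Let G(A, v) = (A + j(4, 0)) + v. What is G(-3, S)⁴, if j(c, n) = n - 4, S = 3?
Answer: 256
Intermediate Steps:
j(c, n) = -4 + n
G(A, v) = -4 + A + v (G(A, v) = (A + (-4 + 0)) + v = (A - 4) + v = (-4 + A) + v = -4 + A + v)
G(-3, S)⁴ = (-4 - 3 + 3)⁴ = (-4)⁴ = 256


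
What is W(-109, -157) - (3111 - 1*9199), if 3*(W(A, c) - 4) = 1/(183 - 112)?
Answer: 1297597/213 ≈ 6092.0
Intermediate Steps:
W(A, c) = 853/213 (W(A, c) = 4 + 1/(3*(183 - 112)) = 4 + (⅓)/71 = 4 + (⅓)*(1/71) = 4 + 1/213 = 853/213)
W(-109, -157) - (3111 - 1*9199) = 853/213 - (3111 - 1*9199) = 853/213 - (3111 - 9199) = 853/213 - 1*(-6088) = 853/213 + 6088 = 1297597/213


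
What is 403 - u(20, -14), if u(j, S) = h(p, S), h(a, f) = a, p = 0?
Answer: 403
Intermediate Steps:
u(j, S) = 0
403 - u(20, -14) = 403 - 1*0 = 403 + 0 = 403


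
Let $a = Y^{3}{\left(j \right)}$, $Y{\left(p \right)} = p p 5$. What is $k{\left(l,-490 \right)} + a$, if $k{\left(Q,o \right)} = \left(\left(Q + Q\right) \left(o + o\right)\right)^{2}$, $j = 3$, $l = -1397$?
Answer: $7497301225525$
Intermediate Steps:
$Y{\left(p \right)} = 5 p^{2}$ ($Y{\left(p \right)} = p^{2} \cdot 5 = 5 p^{2}$)
$k{\left(Q,o \right)} = 16 Q^{2} o^{2}$ ($k{\left(Q,o \right)} = \left(2 Q 2 o\right)^{2} = \left(4 Q o\right)^{2} = 16 Q^{2} o^{2}$)
$a = 91125$ ($a = \left(5 \cdot 3^{2}\right)^{3} = \left(5 \cdot 9\right)^{3} = 45^{3} = 91125$)
$k{\left(l,-490 \right)} + a = 16 \left(-1397\right)^{2} \left(-490\right)^{2} + 91125 = 16 \cdot 1951609 \cdot 240100 + 91125 = 7497301134400 + 91125 = 7497301225525$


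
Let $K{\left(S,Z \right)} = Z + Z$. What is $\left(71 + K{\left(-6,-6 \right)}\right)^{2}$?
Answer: $3481$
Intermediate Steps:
$K{\left(S,Z \right)} = 2 Z$
$\left(71 + K{\left(-6,-6 \right)}\right)^{2} = \left(71 + 2 \left(-6\right)\right)^{2} = \left(71 - 12\right)^{2} = 59^{2} = 3481$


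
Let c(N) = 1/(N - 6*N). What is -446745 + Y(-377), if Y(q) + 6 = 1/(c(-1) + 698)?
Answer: -1559607736/3491 ≈ -4.4675e+5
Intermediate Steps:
c(N) = -1/(5*N) (c(N) = 1/(-5*N) = -1/(5*N))
Y(q) = -20941/3491 (Y(q) = -6 + 1/(-⅕/(-1) + 698) = -6 + 1/(-⅕*(-1) + 698) = -6 + 1/(⅕ + 698) = -6 + 1/(3491/5) = -6 + 5/3491 = -20941/3491)
-446745 + Y(-377) = -446745 - 20941/3491 = -1559607736/3491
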